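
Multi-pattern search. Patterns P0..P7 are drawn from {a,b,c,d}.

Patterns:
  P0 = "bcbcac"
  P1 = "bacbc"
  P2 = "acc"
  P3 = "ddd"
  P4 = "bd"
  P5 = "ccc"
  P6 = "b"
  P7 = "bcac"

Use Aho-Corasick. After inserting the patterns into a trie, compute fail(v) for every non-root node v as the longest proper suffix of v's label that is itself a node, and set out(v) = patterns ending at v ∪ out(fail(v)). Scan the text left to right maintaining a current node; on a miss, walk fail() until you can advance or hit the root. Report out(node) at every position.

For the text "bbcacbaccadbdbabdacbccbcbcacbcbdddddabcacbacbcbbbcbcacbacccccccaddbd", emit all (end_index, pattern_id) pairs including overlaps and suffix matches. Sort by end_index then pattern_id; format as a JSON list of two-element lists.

Build:
Trie (insert patterns):
  0='ε' goto a→11 b→1 c→18 d→14
  1='b' goto a→7 c→2 d→17  ←P6
  2='bc' goto a→21 b→3
  3='bcb' goto c→4
  4='bcbc' goto a→5
  5='bcbca' goto c→6
  6='bcbcac' goto ·  ←P0
  7='ba' goto c→8
  8='bac' goto b→9
  9='bacb' goto c→10
  10='bacbc' goto ·  ←P1
  11='a' goto c→12
  12='ac' goto c→13
  13='acc' goto ·  ←P2
  14='d' goto d→15
  15='dd' goto d→16
  16='ddd' goto ·  ←P3
  17='bd' goto ·  ←P4
  18='c' goto c→19
  19='cc' goto c→20
  20='ccc' goto ·  ←P5
  21='bca' goto c→22
  22='bcac' goto ·  ←P7

Failure links (BFS by depth):
  fail(1) 'b': from fail(0)=0 chase 'b': 0 ⇒ 0;  out={6}∪out(0)={6}
  fail(11) 'a': from fail(0)=0 chase 'a': 0 ⇒ 0;  out=∅∪out(0)=∅
  fail(14) 'd': from fail(0)=0 chase 'd': 0 ⇒ 0;  out=∅∪out(0)=∅
  fail(18) 'c': from fail(0)=0 chase 'c': 0 ⇒ 0;  out=∅∪out(0)=∅
  fail(2) 'bc': from fail(1)=0 chase 'c': 0 ⇒ 18;  out=∅∪out(18)=∅
  fail(7) 'ba': from fail(1)=0 chase 'a': 0 ⇒ 11;  out=∅∪out(11)=∅
  fail(12) 'ac': from fail(11)=0 chase 'c': 0 ⇒ 18;  out=∅∪out(18)=∅
  fail(15) 'dd': from fail(14)=0 chase 'd': 0 ⇒ 14;  out=∅∪out(14)=∅
  fail(17) 'bd': from fail(1)=0 chase 'd': 0 ⇒ 14;  out={4}∪out(14)={4}
  fail(19) 'cc': from fail(18)=0 chase 'c': 0 ⇒ 18;  out=∅∪out(18)=∅
  fail(3) 'bcb': from fail(2)=18 chase 'b': 18→0 ⇒ 1;  out=∅∪out(1)={6}
  fail(8) 'bac': from fail(7)=11 chase 'c': 11 ⇒ 12;  out=∅∪out(12)=∅
  fail(13) 'acc': from fail(12)=18 chase 'c': 18 ⇒ 19;  out={2}∪out(19)={2}
  fail(16) 'ddd': from fail(15)=14 chase 'd': 14 ⇒ 15;  out={3}∪out(15)={3}
  fail(20) 'ccc': from fail(19)=18 chase 'c': 18 ⇒ 19;  out={5}∪out(19)={5}
  fail(21) 'bca': from fail(2)=18 chase 'a': 18→0 ⇒ 11;  out=∅∪out(11)=∅
  fail(4) 'bcbc': from fail(3)=1 chase 'c': 1 ⇒ 2;  out=∅∪out(2)=∅
  fail(9) 'bacb': from fail(8)=12 chase 'b': 12→18→0 ⇒ 1;  out=∅∪out(1)={6}
  fail(22) 'bcac': from fail(21)=11 chase 'c': 11 ⇒ 12;  out={7}∪out(12)={7}
  fail(5) 'bcbca': from fail(4)=2 chase 'a': 2 ⇒ 21;  out=∅∪out(21)=∅
  fail(10) 'bacbc': from fail(9)=1 chase 'c': 1 ⇒ 2;  out={1}∪out(2)={1}
  fail(6) 'bcbcac': from fail(5)=21 chase 'c': 21 ⇒ 22;  out={0}∪out(22)={0,7}

Run:
i=0 'b': node 0→1  emit P6@[0:0]
i=1 'b': node 1→1 ·f  emit P6@[1:1]
i=2 'c': node 1→2
i=3 'a': node 2→21
i=4 'c': node 21→22  emit P7@[1:4]
i=5 'b': node 22→1 ·f  emit P6@[5:5]
i=6 'a': node 1→7
i=7 'c': node 7→8
i=8 'c': node 8→13 ·f  emit P2@[6:8]
i=9 'a': node 13→11 ·f
i=10 'd': node 11→14 ·f
i=11 'b': node 14→1 ·f  emit P6@[11:11]
i=12 'd': node 1→17  emit P4@[11:12]
i=13 'b': node 17→1 ·f  emit P6@[13:13]
i=14 'a': node 1→7
i=15 'b': node 7→1 ·f  emit P6@[15:15]
i=16 'd': node 1→17  emit P4@[15:16]
i=17 'a': node 17→11 ·f
i=18 'c': node 11→12
i=19 'b': node 12→1 ·f  emit P6@[19:19]
i=20 'c': node 1→2
i=21 'c': node 2→19 ·f
i=22 'b': node 19→1 ·f  emit P6@[22:22]
i=23 'c': node 1→2
i=24 'b': node 2→3  emit P6@[24:24]
i=25 'c': node 3→4
i=26 'a': node 4→5
i=27 'c': node 5→6  emit P0@[22:27],P7@[24:27]
i=28 'b': node 6→1 ·f  emit P6@[28:28]
i=29 'c': node 1→2
i=30 'b': node 2→3  emit P6@[30:30]
i=31 'd': node 3→17 ·f  emit P4@[30:31]
i=32 'd': node 17→15 ·f
i=33 'd': node 15→16  emit P3@[31:33]
i=34 'd': node 16→16 ·f  emit P3@[32:34]
i=35 'd': node 16→16 ·f  emit P3@[33:35]
i=36 'a': node 16→11 ·f
i=37 'b': node 11→1 ·f  emit P6@[37:37]
i=38 'c': node 1→2
i=39 'a': node 2→21
i=40 'c': node 21→22  emit P7@[37:40]
i=41 'b': node 22→1 ·f  emit P6@[41:41]
i=42 'a': node 1→7
i=43 'c': node 7→8
i=44 'b': node 8→9  emit P6@[44:44]
i=45 'c': node 9→10  emit P1@[41:45]
i=46 'b': node 10→3 ·f  emit P6@[46:46]
i=47 'b': node 3→1 ·f  emit P6@[47:47]
i=48 'b': node 1→1 ·f  emit P6@[48:48]
i=49 'c': node 1→2
i=50 'b': node 2→3  emit P6@[50:50]
i=51 'c': node 3→4
i=52 'a': node 4→5
i=53 'c': node 5→6  emit P0@[48:53],P7@[50:53]
i=54 'b': node 6→1 ·f  emit P6@[54:54]
i=55 'a': node 1→7
i=56 'c': node 7→8
i=57 'c': node 8→13 ·f  emit P2@[55:57]
i=58 'c': node 13→20 ·f  emit P5@[56:58]
i=59 'c': node 20→20 ·f  emit P5@[57:59]
i=60 'c': node 20→20 ·f  emit P5@[58:60]
i=61 'c': node 20→20 ·f  emit P5@[59:61]
i=62 'c': node 20→20 ·f  emit P5@[60:62]
i=63 'a': node 20→11 ·f
i=64 'd': node 11→14 ·f
i=65 'd': node 14→15
i=66 'b': node 15→1 ·f  emit P6@[66:66]
i=67 'd': node 1→17  emit P4@[66:67]

All matches (sorted): [[0,6],[1,6],[4,7],[5,6],[8,2],[11,6],[12,4],[13,6],[15,6],[16,4],[19,6],[22,6],[24,6],[27,0],[27,7],[28,6],[30,6],[31,4],[33,3],[34,3],[35,3],[37,6],[40,7],[41,6],[44,6],[45,1],[46,6],[47,6],[48,6],[50,6],[53,0],[53,7],[54,6],[57,2],[58,5],[59,5],[60,5],[61,5],[62,5],[66,6],[67,4]]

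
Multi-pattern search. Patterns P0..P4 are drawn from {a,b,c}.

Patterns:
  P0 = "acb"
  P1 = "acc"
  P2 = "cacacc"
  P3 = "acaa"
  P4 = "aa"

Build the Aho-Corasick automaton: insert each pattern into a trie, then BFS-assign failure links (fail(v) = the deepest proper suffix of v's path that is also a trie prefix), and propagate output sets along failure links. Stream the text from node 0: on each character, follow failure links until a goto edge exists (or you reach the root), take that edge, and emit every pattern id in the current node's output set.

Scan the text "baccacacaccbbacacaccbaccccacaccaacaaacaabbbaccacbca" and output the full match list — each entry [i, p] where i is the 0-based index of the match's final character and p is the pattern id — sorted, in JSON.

Construct AC machine:
Trie nodes:
  n0 'ε': a→1 c→5
  n1 'a': a→13 c→2
  n2 'ac': a→11 b→3 c→4
  n3 'acb': ·  [P0 ends]
  n4 'acc': ·  [P1 ends]
  n5 'c': a→6
  n6 'ca': c→7
  n7 'cac': a→8
  n8 'caca': c→9
  n9 'cacac': c→10
  n10 'cacacc': ·  [P2 ends]
  n11 'aca': a→12
  n12 'acaa': ·  [P3 ends]
  n13 'aa': ·  [P4 ends]

Failure links (BFS by depth):
  n1('a'): parent n0 fail=0; on 'a' 0 → fail=0;  out ∅∪∅=∅
  n5('c'): parent n0 fail=0; on 'c' 0 → fail=0;  out ∅∪∅=∅
  n2('ac'): parent n1 fail=0; on 'c' 0 → fail=5;  out ∅∪∅=∅
  n6('ca'): parent n5 fail=0; on 'a' 0 → fail=1;  out ∅∪∅=∅
  n13('aa'): parent n1 fail=0; on 'a' 0 → fail=1;  out {4}∪∅={4}
  n3('acb'): parent n2 fail=5; on 'b' 5→0 → fail=0;  out {0}∪∅={0}
  n4('acc'): parent n2 fail=5; on 'c' 5→0 → fail=5;  out {1}∪∅={1}
  n7('cac'): parent n6 fail=1; on 'c' 1 → fail=2;  out ∅∪∅=∅
  n11('aca'): parent n2 fail=5; on 'a' 5 → fail=6;  out ∅∪∅=∅
  n8('caca'): parent n7 fail=2; on 'a' 2 → fail=11;  out ∅∪∅=∅
  n12('acaa'): parent n11 fail=6; on 'a' 6→1 → fail=13;  out {3}∪{4}={3,4}
  n9('cacac'): parent n8 fail=11; on 'c' 11→6 → fail=7;  out ∅∪∅=∅
  n10('cacacc'): parent n9 fail=7; on 'c' 7→2 → fail=4;  out {2}∪{1}={1,2}

Text stream:
[0] read 'b'  n0⇒n0
[1] read 'a'  n0⇒n1
[2] read 'c'  n1⇒n2
[3] read 'c'  n2⇒n4  ** P1@[1:3]
[4] read 'a'  n4⇒n6 (fail-walked)
[5] read 'c'  n6⇒n7
[6] read 'a'  n7⇒n8
[7] read 'c'  n8⇒n9
[8] read 'a'  n9⇒n8 (fail-walked)
[9] read 'c'  n8⇒n9
[10] read 'c'  n9⇒n10  ** P1@[8:10],P2@[5:10]
[11] read 'b'  n10⇒n0 (fail-walked)
[12] read 'b'  n0⇒n0
[13] read 'a'  n0⇒n1
[14] read 'c'  n1⇒n2
[15] read 'a'  n2⇒n11
[16] read 'c'  n11⇒n7 (fail-walked)
[17] read 'a'  n7⇒n8
[18] read 'c'  n8⇒n9
[19] read 'c'  n9⇒n10  ** P1@[17:19],P2@[14:19]
[20] read 'b'  n10⇒n0 (fail-walked)
[21] read 'a'  n0⇒n1
[22] read 'c'  n1⇒n2
[23] read 'c'  n2⇒n4  ** P1@[21:23]
[24] read 'c'  n4⇒n5 (fail-walked)
[25] read 'c'  n5⇒n5 (fail-walked)
[26] read 'a'  n5⇒n6
[27] read 'c'  n6⇒n7
[28] read 'a'  n7⇒n8
[29] read 'c'  n8⇒n9
[30] read 'c'  n9⇒n10  ** P1@[28:30],P2@[25:30]
[31] read 'a'  n10⇒n6 (fail-walked)
[32] read 'a'  n6⇒n13 (fail-walked)  ** P4@[31:32]
[33] read 'c'  n13⇒n2 (fail-walked)
[34] read 'a'  n2⇒n11
[35] read 'a'  n11⇒n12  ** P3@[32:35],P4@[34:35]
[36] read 'a'  n12⇒n13 (fail-walked)  ** P4@[35:36]
[37] read 'c'  n13⇒n2 (fail-walked)
[38] read 'a'  n2⇒n11
[39] read 'a'  n11⇒n12  ** P3@[36:39],P4@[38:39]
[40] read 'b'  n12⇒n0 (fail-walked)
[41] read 'b'  n0⇒n0
[42] read 'b'  n0⇒n0
[43] read 'a'  n0⇒n1
[44] read 'c'  n1⇒n2
[45] read 'c'  n2⇒n4  ** P1@[43:45]
[46] read 'a'  n4⇒n6 (fail-walked)
[47] read 'c'  n6⇒n7
[48] read 'b'  n7⇒n3 (fail-walked)  ** P0@[46:48]
[49] read 'c'  n3⇒n5 (fail-walked)
[50] read 'a'  n5⇒n6

Result: [[3,1],[10,1],[10,2],[19,1],[19,2],[23,1],[30,1],[30,2],[32,4],[35,3],[35,4],[36,4],[39,3],[39,4],[45,1],[48,0]]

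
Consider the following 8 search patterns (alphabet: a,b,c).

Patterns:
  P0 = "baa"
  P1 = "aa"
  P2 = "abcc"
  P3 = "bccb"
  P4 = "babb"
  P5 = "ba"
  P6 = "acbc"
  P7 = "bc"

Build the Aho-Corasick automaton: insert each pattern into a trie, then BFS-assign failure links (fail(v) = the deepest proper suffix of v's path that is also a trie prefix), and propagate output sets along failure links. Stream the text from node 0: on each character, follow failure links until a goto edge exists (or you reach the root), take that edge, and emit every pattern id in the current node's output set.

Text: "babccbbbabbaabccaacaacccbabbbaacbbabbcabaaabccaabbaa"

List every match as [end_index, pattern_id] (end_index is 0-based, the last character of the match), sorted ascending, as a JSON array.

Construct AC machine:
Trie nodes:
  n0 'ε': a→4 b→1
  n1 'b': a→2 c→9
  n2 'ba': a→3 b→12  ←P5
  n3 'baa': ·  ←P0
  n4 'a': a→5 b→6 c→14
  n5 'aa': ·  ←P1
  n6 'ab': c→7
  n7 'abc': c→8
  n8 'abcc': ·  ←P2
  n9 'bc': c→10  ←P7
  n10 'bcc': b→11
  n11 'bccb': ·  ←P3
  n12 'bab': b→13
  n13 'babb': ·  ←P4
  n14 'ac': b→15
  n15 'acb': c→16
  n16 'acbc': ·  ←P6

BFS fail/out derivation:
  n1('b'): parent n0 fail=0; on 'b' 0 → fail=0;  out ∅∪∅=∅
  n4('a'): parent n0 fail=0; on 'a' 0 → fail=0;  out ∅∪∅=∅
  n2('ba'): parent n1 fail=0; on 'a' 0 → fail=4;  out {5}∪∅={5}
  n5('aa'): parent n4 fail=0; on 'a' 0 → fail=4;  out {1}∪∅={1}
  n6('ab'): parent n4 fail=0; on 'b' 0 → fail=1;  out ∅∪∅=∅
  n9('bc'): parent n1 fail=0; on 'c' 0 → fail=0;  out {7}∪∅={7}
  n14('ac'): parent n4 fail=0; on 'c' 0 → fail=0;  out ∅∪∅=∅
  n3('baa'): parent n2 fail=4; on 'a' 4 → fail=5;  out {0}∪{1}={0,1}
  n7('abc'): parent n6 fail=1; on 'c' 1 → fail=9;  out ∅∪{7}={7}
  n10('bcc'): parent n9 fail=0; on 'c' 0 → fail=0;  out ∅∪∅=∅
  n12('bab'): parent n2 fail=4; on 'b' 4 → fail=6;  out ∅∪∅=∅
  n15('acb'): parent n14 fail=0; on 'b' 0 → fail=1;  out ∅∪∅=∅
  n8('abcc'): parent n7 fail=9; on 'c' 9 → fail=10;  out {2}∪∅={2}
  n11('bccb'): parent n10 fail=0; on 'b' 0 → fail=1;  out {3}∪∅={3}
  n13('babb'): parent n12 fail=6; on 'b' 6→1→0 → fail=1;  out {4}∪∅={4}
  n16('acbc'): parent n15 fail=1; on 'c' 1 → fail=9;  out {6}∪{7}={6,7}

Scan:
[0] read 'b'  n0⇒n1
[1] read 'a'  n1⇒n2  emit P5@[0:1]
[2] read 'b'  n2⇒n12
[3] read 'c'  n12⇒n7 (fail-walked)  emit P7@[2:3]
[4] read 'c'  n7⇒n8  emit P2@[1:4]
[5] read 'b'  n8⇒n11 (fail-walked)  emit P3@[2:5]
[6] read 'b'  n11⇒n1 (fail-walked)
[7] read 'b'  n1⇒n1 (fail-walked)
[8] read 'a'  n1⇒n2  emit P5@[7:8]
[9] read 'b'  n2⇒n12
[10] read 'b'  n12⇒n13  emit P4@[7:10]
[11] read 'a'  n13⇒n2 (fail-walked)  emit P5@[10:11]
[12] read 'a'  n2⇒n3  emit P0@[10:12],P1@[11:12]
[13] read 'b'  n3⇒n6 (fail-walked)
[14] read 'c'  n6⇒n7  emit P7@[13:14]
[15] read 'c'  n7⇒n8  emit P2@[12:15]
[16] read 'a'  n8⇒n4 (fail-walked)
[17] read 'a'  n4⇒n5  emit P1@[16:17]
[18] read 'c'  n5⇒n14 (fail-walked)
[19] read 'a'  n14⇒n4 (fail-walked)
[20] read 'a'  n4⇒n5  emit P1@[19:20]
[21] read 'c'  n5⇒n14 (fail-walked)
[22] read 'c'  n14⇒n0 (fail-walked)
[23] read 'c'  n0⇒n0
[24] read 'b'  n0⇒n1
[25] read 'a'  n1⇒n2  emit P5@[24:25]
[26] read 'b'  n2⇒n12
[27] read 'b'  n12⇒n13  emit P4@[24:27]
[28] read 'b'  n13⇒n1 (fail-walked)
[29] read 'a'  n1⇒n2  emit P5@[28:29]
[30] read 'a'  n2⇒n3  emit P0@[28:30],P1@[29:30]
[31] read 'c'  n3⇒n14 (fail-walked)
[32] read 'b'  n14⇒n15
[33] read 'b'  n15⇒n1 (fail-walked)
[34] read 'a'  n1⇒n2  emit P5@[33:34]
[35] read 'b'  n2⇒n12
[36] read 'b'  n12⇒n13  emit P4@[33:36]
[37] read 'c'  n13⇒n9 (fail-walked)  emit P7@[36:37]
[38] read 'a'  n9⇒n4 (fail-walked)
[39] read 'b'  n4⇒n6
[40] read 'a'  n6⇒n2 (fail-walked)  emit P5@[39:40]
[41] read 'a'  n2⇒n3  emit P0@[39:41],P1@[40:41]
[42] read 'a'  n3⇒n5 (fail-walked)  emit P1@[41:42]
[43] read 'b'  n5⇒n6 (fail-walked)
[44] read 'c'  n6⇒n7  emit P7@[43:44]
[45] read 'c'  n7⇒n8  emit P2@[42:45]
[46] read 'a'  n8⇒n4 (fail-walked)
[47] read 'a'  n4⇒n5  emit P1@[46:47]
[48] read 'b'  n5⇒n6 (fail-walked)
[49] read 'b'  n6⇒n1 (fail-walked)
[50] read 'a'  n1⇒n2  emit P5@[49:50]
[51] read 'a'  n2⇒n3  emit P0@[49:51],P1@[50:51]

Matches: [[1,5],[3,7],[4,2],[5,3],[8,5],[10,4],[11,5],[12,0],[12,1],[14,7],[15,2],[17,1],[20,1],[25,5],[27,4],[29,5],[30,0],[30,1],[34,5],[36,4],[37,7],[40,5],[41,0],[41,1],[42,1],[44,7],[45,2],[47,1],[50,5],[51,0],[51,1]]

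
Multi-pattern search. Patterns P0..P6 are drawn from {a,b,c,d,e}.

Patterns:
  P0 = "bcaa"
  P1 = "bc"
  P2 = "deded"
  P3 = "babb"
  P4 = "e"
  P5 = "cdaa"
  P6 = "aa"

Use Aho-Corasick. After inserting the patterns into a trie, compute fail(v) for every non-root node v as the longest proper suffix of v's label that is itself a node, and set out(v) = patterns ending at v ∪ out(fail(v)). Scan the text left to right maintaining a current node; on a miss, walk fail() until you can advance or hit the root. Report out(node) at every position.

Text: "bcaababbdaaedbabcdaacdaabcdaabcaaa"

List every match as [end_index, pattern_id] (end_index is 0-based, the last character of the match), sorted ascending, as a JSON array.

Build automaton:
Trie (insert patterns):
  0='ε' goto a→18 b→1 c→14 d→5 e→13
  1='b' goto a→10 c→2
  2='bc' goto a→3  [P1 ends]
  3='bca' goto a→4
  4='bcaa' goto ·  [P0 ends]
  5='d' goto e→6
  6='de' goto d→7
  7='ded' goto e→8
  8='dede' goto d→9
  9='deded' goto ·  [P2 ends]
  10='ba' goto b→11
  11='bab' goto b→12
  12='babb' goto ·  [P3 ends]
  13='e' goto ·  [P4 ends]
  14='c' goto d→15
  15='cd' goto a→16
  16='cda' goto a→17
  17='cdaa' goto ·  [P5 ends]
  18='a' goto a→19
  19='aa' goto ·  [P6 ends]

BFS fail/out derivation:
  n1('b'): parent n0 fail=0; on 'b' 0 → fail=0;  out ∅∪∅=∅
  n5('d'): parent n0 fail=0; on 'd' 0 → fail=0;  out ∅∪∅=∅
  n13('e'): parent n0 fail=0; on 'e' 0 → fail=0;  out {4}∪∅={4}
  n14('c'): parent n0 fail=0; on 'c' 0 → fail=0;  out ∅∪∅=∅
  n18('a'): parent n0 fail=0; on 'a' 0 → fail=0;  out ∅∪∅=∅
  n2('bc'): parent n1 fail=0; on 'c' 0 → fail=14;  out {1}∪∅={1}
  n6('de'): parent n5 fail=0; on 'e' 0 → fail=13;  out ∅∪{4}={4}
  n10('ba'): parent n1 fail=0; on 'a' 0 → fail=18;  out ∅∪∅=∅
  n15('cd'): parent n14 fail=0; on 'd' 0 → fail=5;  out ∅∪∅=∅
  n19('aa'): parent n18 fail=0; on 'a' 0 → fail=18;  out {6}∪∅={6}
  n3('bca'): parent n2 fail=14; on 'a' 14→0 → fail=18;  out ∅∪∅=∅
  n7('ded'): parent n6 fail=13; on 'd' 13→0 → fail=5;  out ∅∪∅=∅
  n11('bab'): parent n10 fail=18; on 'b' 18→0 → fail=1;  out ∅∪∅=∅
  n16('cda'): parent n15 fail=5; on 'a' 5→0 → fail=18;  out ∅∪∅=∅
  n4('bcaa'): parent n3 fail=18; on 'a' 18 → fail=19;  out {0}∪{6}={0,6}
  n8('dede'): parent n7 fail=5; on 'e' 5 → fail=6;  out ∅∪{4}={4}
  n12('babb'): parent n11 fail=1; on 'b' 1→0 → fail=1;  out {3}∪∅={3}
  n17('cdaa'): parent n16 fail=18; on 'a' 18 → fail=19;  out {5}∪{6}={5,6}
  n9('deded'): parent n8 fail=6; on 'd' 6 → fail=7;  out {2}∪∅={2}

Scan:
i=0 'b': node 0→1
i=1 'c': node 1→2  → match P1@[0:1]
i=2 'a': node 2→3
i=3 'a': node 3→4  → match P0@[0:3],P6@[2:3]
i=4 'b': node 4→1 ·f
i=5 'a': node 1→10
i=6 'b': node 10→11
i=7 'b': node 11→12  → match P3@[4:7]
i=8 'd': node 12→5 ·f
i=9 'a': node 5→18 ·f
i=10 'a': node 18→19  → match P6@[9:10]
i=11 'e': node 19→13 ·f  → match P4@[11:11]
i=12 'd': node 13→5 ·f
i=13 'b': node 5→1 ·f
i=14 'a': node 1→10
i=15 'b': node 10→11
i=16 'c': node 11→2 ·f  → match P1@[15:16]
i=17 'd': node 2→15 ·f
i=18 'a': node 15→16
i=19 'a': node 16→17  → match P5@[16:19],P6@[18:19]
i=20 'c': node 17→14 ·f
i=21 'd': node 14→15
i=22 'a': node 15→16
i=23 'a': node 16→17  → match P5@[20:23],P6@[22:23]
i=24 'b': node 17→1 ·f
i=25 'c': node 1→2  → match P1@[24:25]
i=26 'd': node 2→15 ·f
i=27 'a': node 15→16
i=28 'a': node 16→17  → match P5@[25:28],P6@[27:28]
i=29 'b': node 17→1 ·f
i=30 'c': node 1→2  → match P1@[29:30]
i=31 'a': node 2→3
i=32 'a': node 3→4  → match P0@[29:32],P6@[31:32]
i=33 'a': node 4→19 ·f  → match P6@[32:33]

All matches (sorted): [[1,1],[3,0],[3,6],[7,3],[10,6],[11,4],[16,1],[19,5],[19,6],[23,5],[23,6],[25,1],[28,5],[28,6],[30,1],[32,0],[32,6],[33,6]]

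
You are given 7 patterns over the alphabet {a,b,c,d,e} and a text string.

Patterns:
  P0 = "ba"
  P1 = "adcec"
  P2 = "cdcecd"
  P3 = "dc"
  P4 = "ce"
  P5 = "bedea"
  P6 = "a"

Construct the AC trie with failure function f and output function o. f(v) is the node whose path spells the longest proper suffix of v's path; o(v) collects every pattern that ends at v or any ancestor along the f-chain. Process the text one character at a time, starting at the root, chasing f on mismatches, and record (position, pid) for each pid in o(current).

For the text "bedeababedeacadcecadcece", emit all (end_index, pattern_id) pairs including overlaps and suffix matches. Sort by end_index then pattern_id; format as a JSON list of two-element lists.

Construct AC machine:
Trie (insert patterns):
  0='ε' goto a→3 b→1 c→8 d→14
  1='b' goto a→2 e→17
  2='ba' goto ·  ←P0
  3='a' goto d→4  ←P6
  4='ad' goto c→5
  5='adc' goto e→6
  6='adce' goto c→7
  7='adcec' goto ·  ←P1
  8='c' goto d→9 e→16
  9='cd' goto c→10
  10='cdc' goto e→11
  11='cdce' goto c→12
  12='cdcec' goto d→13
  13='cdcecd' goto ·  ←P2
  14='d' goto c→15
  15='dc' goto ·  ←P3
  16='ce' goto ·  ←P4
  17='be' goto d→18
  18='bed' goto e→19
  19='bede' goto a→20
  20='bedea' goto ·  ←P5

BFS fail/out derivation:
  fail(1) 'b': from fail(0)=0 chase 'b': 0 ⇒ 0;  out=∅∪out(0)=∅
  fail(3) 'a': from fail(0)=0 chase 'a': 0 ⇒ 0;  out={6}∪out(0)={6}
  fail(8) 'c': from fail(0)=0 chase 'c': 0 ⇒ 0;  out=∅∪out(0)=∅
  fail(14) 'd': from fail(0)=0 chase 'd': 0 ⇒ 0;  out=∅∪out(0)=∅
  fail(2) 'ba': from fail(1)=0 chase 'a': 0 ⇒ 3;  out={0}∪out(3)={0,6}
  fail(4) 'ad': from fail(3)=0 chase 'd': 0 ⇒ 14;  out=∅∪out(14)=∅
  fail(9) 'cd': from fail(8)=0 chase 'd': 0 ⇒ 14;  out=∅∪out(14)=∅
  fail(15) 'dc': from fail(14)=0 chase 'c': 0 ⇒ 8;  out={3}∪out(8)={3}
  fail(16) 'ce': from fail(8)=0 chase 'e': 0 ⇒ 0;  out={4}∪out(0)={4}
  fail(17) 'be': from fail(1)=0 chase 'e': 0 ⇒ 0;  out=∅∪out(0)=∅
  fail(5) 'adc': from fail(4)=14 chase 'c': 14 ⇒ 15;  out=∅∪out(15)={3}
  fail(10) 'cdc': from fail(9)=14 chase 'c': 14 ⇒ 15;  out=∅∪out(15)={3}
  fail(18) 'bed': from fail(17)=0 chase 'd': 0 ⇒ 14;  out=∅∪out(14)=∅
  fail(6) 'adce': from fail(5)=15 chase 'e': 15→8 ⇒ 16;  out=∅∪out(16)={4}
  fail(11) 'cdce': from fail(10)=15 chase 'e': 15→8 ⇒ 16;  out=∅∪out(16)={4}
  fail(19) 'bede': from fail(18)=14 chase 'e': 14→0 ⇒ 0;  out=∅∪out(0)=∅
  fail(7) 'adcec': from fail(6)=16 chase 'c': 16→0 ⇒ 8;  out={1}∪out(8)={1}
  fail(12) 'cdcec': from fail(11)=16 chase 'c': 16→0 ⇒ 8;  out=∅∪out(8)=∅
  fail(20) 'bedea': from fail(19)=0 chase 'a': 0 ⇒ 3;  out={5}∪out(3)={5,6}
  fail(13) 'cdcecd': from fail(12)=8 chase 'd': 8 ⇒ 9;  out={2}∪out(9)={2}

Text stream:
pos 0 'b': at 1
pos 1 'e': at 17
pos 2 'd': at 18
pos 3 'e': at 19
pos 4 'a': at 20  → match P5@[0:4],P6@[4:4]
pos 5 'b': at 1 ·f
pos 6 'a': at 2  → match P0@[5:6],P6@[6:6]
pos 7 'b': at 1 ·f
pos 8 'e': at 17
pos 9 'd': at 18
pos 10 'e': at 19
pos 11 'a': at 20  → match P5@[7:11],P6@[11:11]
pos 12 'c': at 8 ·f
pos 13 'a': at 3 ·f  → match P6@[13:13]
pos 14 'd': at 4
pos 15 'c': at 5  → match P3@[14:15]
pos 16 'e': at 6  → match P4@[15:16]
pos 17 'c': at 7  → match P1@[13:17]
pos 18 'a': at 3 ·f  → match P6@[18:18]
pos 19 'd': at 4
pos 20 'c': at 5  → match P3@[19:20]
pos 21 'e': at 6  → match P4@[20:21]
pos 22 'c': at 7  → match P1@[18:22]
pos 23 'e': at 16 ·f  → match P4@[22:23]

All matches (sorted): [[4,5],[4,6],[6,0],[6,6],[11,5],[11,6],[13,6],[15,3],[16,4],[17,1],[18,6],[20,3],[21,4],[22,1],[23,4]]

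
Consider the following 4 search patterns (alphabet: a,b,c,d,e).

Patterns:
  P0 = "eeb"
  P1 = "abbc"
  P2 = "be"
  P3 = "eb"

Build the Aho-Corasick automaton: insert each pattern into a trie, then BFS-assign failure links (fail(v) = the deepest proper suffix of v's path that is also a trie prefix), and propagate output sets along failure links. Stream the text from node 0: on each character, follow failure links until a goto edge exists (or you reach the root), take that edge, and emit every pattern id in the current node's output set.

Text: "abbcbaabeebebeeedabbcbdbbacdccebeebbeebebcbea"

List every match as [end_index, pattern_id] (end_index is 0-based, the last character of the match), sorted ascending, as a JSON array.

Construct AC machine:
Trie (insert patterns):
  n0 'ε': a→4 b→8 e→1
  n1 'e': b→10 e→2
  n2 'ee': b→3
  n3 'eeb': ·  ←P0
  n4 'a': b→5
  n5 'ab': b→6
  n6 'abb': c→7
  n7 'abbc': ·  ←P1
  n8 'b': e→9
  n9 'be': ·  ←P2
  n10 'eb': ·  ←P3

BFS fail/out derivation:
  n1('e'): parent n0 fail=0; on 'e' 0 → fail=0;  out ∅∪∅=∅
  n4('a'): parent n0 fail=0; on 'a' 0 → fail=0;  out ∅∪∅=∅
  n8('b'): parent n0 fail=0; on 'b' 0 → fail=0;  out ∅∪∅=∅
  n2('ee'): parent n1 fail=0; on 'e' 0 → fail=1;  out ∅∪∅=∅
  n5('ab'): parent n4 fail=0; on 'b' 0 → fail=8;  out ∅∪∅=∅
  n9('be'): parent n8 fail=0; on 'e' 0 → fail=1;  out {2}∪∅={2}
  n10('eb'): parent n1 fail=0; on 'b' 0 → fail=8;  out {3}∪∅={3}
  n3('eeb'): parent n2 fail=1; on 'b' 1 → fail=10;  out {0}∪{3}={0,3}
  n6('abb'): parent n5 fail=8; on 'b' 8→0 → fail=8;  out ∅∪∅=∅
  n7('abbc'): parent n6 fail=8; on 'c' 8→0 → fail=0;  out {1}∪∅={1}

Scan:
i=0 'a': node 0→4
i=1 'b': node 4→5
i=2 'b': node 5→6
i=3 'c': node 6→7  ** P1@[0:3]
i=4 'b': node 7→8 (via fail)
i=5 'a': node 8→4 (via fail)
i=6 'a': node 4→4 (via fail)
i=7 'b': node 4→5
i=8 'e': node 5→9 (via fail)  ** P2@[7:8]
i=9 'e': node 9→2 (via fail)
i=10 'b': node 2→3  ** P0@[8:10],P3@[9:10]
i=11 'e': node 3→9 (via fail)  ** P2@[10:11]
i=12 'b': node 9→10 (via fail)  ** P3@[11:12]
i=13 'e': node 10→9 (via fail)  ** P2@[12:13]
i=14 'e': node 9→2 (via fail)
i=15 'e': node 2→2 (via fail)
i=16 'd': node 2→0 (via fail)
i=17 'a': node 0→4
i=18 'b': node 4→5
i=19 'b': node 5→6
i=20 'c': node 6→7  ** P1@[17:20]
i=21 'b': node 7→8 (via fail)
i=22 'd': node 8→0 (via fail)
i=23 'b': node 0→8
i=24 'b': node 8→8 (via fail)
i=25 'a': node 8→4 (via fail)
i=26 'c': node 4→0 (via fail)
i=27 'd': node 0→0
i=28 'c': node 0→0
i=29 'c': node 0→0
i=30 'e': node 0→1
i=31 'b': node 1→10  ** P3@[30:31]
i=32 'e': node 10→9 (via fail)  ** P2@[31:32]
i=33 'e': node 9→2 (via fail)
i=34 'b': node 2→3  ** P0@[32:34],P3@[33:34]
i=35 'b': node 3→8 (via fail)
i=36 'e': node 8→9  ** P2@[35:36]
i=37 'e': node 9→2 (via fail)
i=38 'b': node 2→3  ** P0@[36:38],P3@[37:38]
i=39 'e': node 3→9 (via fail)  ** P2@[38:39]
i=40 'b': node 9→10 (via fail)  ** P3@[39:40]
i=41 'c': node 10→0 (via fail)
i=42 'b': node 0→8
i=43 'e': node 8→9  ** P2@[42:43]
i=44 'a': node 9→4 (via fail)

All matches (sorted): [[3,1],[8,2],[10,0],[10,3],[11,2],[12,3],[13,2],[20,1],[31,3],[32,2],[34,0],[34,3],[36,2],[38,0],[38,3],[39,2],[40,3],[43,2]]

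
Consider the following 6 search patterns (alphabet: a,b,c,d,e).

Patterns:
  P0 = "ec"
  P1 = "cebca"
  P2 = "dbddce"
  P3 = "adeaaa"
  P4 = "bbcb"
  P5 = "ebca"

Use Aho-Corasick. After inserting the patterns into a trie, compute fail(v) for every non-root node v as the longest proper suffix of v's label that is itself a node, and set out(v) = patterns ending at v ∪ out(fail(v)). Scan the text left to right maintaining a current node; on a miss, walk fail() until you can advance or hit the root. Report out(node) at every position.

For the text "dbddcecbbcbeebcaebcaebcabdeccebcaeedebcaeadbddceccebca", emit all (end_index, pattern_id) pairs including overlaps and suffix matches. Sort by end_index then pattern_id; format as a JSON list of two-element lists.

Build:
Trie (insert patterns):
  0='ε' goto a→14 b→20 c→3 d→8 e→1
  1='e' goto b→24 c→2
  2='ec' goto ·  ←P0
  3='c' goto e→4
  4='ce' goto b→5
  5='ceb' goto c→6
  6='cebc' goto a→7
  7='cebca' goto ·  ←P1
  8='d' goto b→9
  9='db' goto d→10
  10='dbd' goto d→11
  11='dbdd' goto c→12
  12='dbddc' goto e→13
  13='dbddce' goto ·  ←P2
  14='a' goto d→15
  15='ad' goto e→16
  16='ade' goto a→17
  17='adea' goto a→18
  18='adeaa' goto a→19
  19='adeaaa' goto ·  ←P3
  20='b' goto b→21
  21='bb' goto c→22
  22='bbc' goto b→23
  23='bbcb' goto ·  ←P4
  24='eb' goto c→25
  25='ebc' goto a→26
  26='ebca' goto ·  ←P5

BFS fail/out derivation:
  n1('e'): parent n0 fail=0; on 'e' 0 → fail=0;  out ∅∪∅=∅
  n3('c'): parent n0 fail=0; on 'c' 0 → fail=0;  out ∅∪∅=∅
  n8('d'): parent n0 fail=0; on 'd' 0 → fail=0;  out ∅∪∅=∅
  n14('a'): parent n0 fail=0; on 'a' 0 → fail=0;  out ∅∪∅=∅
  n20('b'): parent n0 fail=0; on 'b' 0 → fail=0;  out ∅∪∅=∅
  n2('ec'): parent n1 fail=0; on 'c' 0 → fail=3;  out {0}∪∅={0}
  n4('ce'): parent n3 fail=0; on 'e' 0 → fail=1;  out ∅∪∅=∅
  n9('db'): parent n8 fail=0; on 'b' 0 → fail=20;  out ∅∪∅=∅
  n15('ad'): parent n14 fail=0; on 'd' 0 → fail=8;  out ∅∪∅=∅
  n21('bb'): parent n20 fail=0; on 'b' 0 → fail=20;  out ∅∪∅=∅
  n24('eb'): parent n1 fail=0; on 'b' 0 → fail=20;  out ∅∪∅=∅
  n5('ceb'): parent n4 fail=1; on 'b' 1 → fail=24;  out ∅∪∅=∅
  n10('dbd'): parent n9 fail=20; on 'd' 20→0 → fail=8;  out ∅∪∅=∅
  n16('ade'): parent n15 fail=8; on 'e' 8→0 → fail=1;  out ∅∪∅=∅
  n22('bbc'): parent n21 fail=20; on 'c' 20→0 → fail=3;  out ∅∪∅=∅
  n25('ebc'): parent n24 fail=20; on 'c' 20→0 → fail=3;  out ∅∪∅=∅
  n6('cebc'): parent n5 fail=24; on 'c' 24 → fail=25;  out ∅∪∅=∅
  n11('dbdd'): parent n10 fail=8; on 'd' 8→0 → fail=8;  out ∅∪∅=∅
  n17('adea'): parent n16 fail=1; on 'a' 1→0 → fail=14;  out ∅∪∅=∅
  n23('bbcb'): parent n22 fail=3; on 'b' 3→0 → fail=20;  out {4}∪∅={4}
  n26('ebca'): parent n25 fail=3; on 'a' 3→0 → fail=14;  out {5}∪∅={5}
  n7('cebca'): parent n6 fail=25; on 'a' 25 → fail=26;  out {1}∪{5}={1,5}
  n12('dbddc'): parent n11 fail=8; on 'c' 8→0 → fail=3;  out ∅∪∅=∅
  n18('adeaa'): parent n17 fail=14; on 'a' 14→0 → fail=14;  out ∅∪∅=∅
  n13('dbddce'): parent n12 fail=3; on 'e' 3 → fail=4;  out {2}∪∅={2}
  n19('adeaaa'): parent n18 fail=14; on 'a' 14→0 → fail=14;  out {3}∪∅={3}

Run:
[0] read 'd'  n0⇒n8
[1] read 'b'  n8⇒n9
[2] read 'd'  n9⇒n10
[3] read 'd'  n10⇒n11
[4] read 'c'  n11⇒n12
[5] read 'e'  n12⇒n13  emit P2@[0:5]
[6] read 'c'  n13⇒n2 (via fail)  emit P0@[5:6]
[7] read 'b'  n2⇒n20 (via fail)
[8] read 'b'  n20⇒n21
[9] read 'c'  n21⇒n22
[10] read 'b'  n22⇒n23  emit P4@[7:10]
[11] read 'e'  n23⇒n1 (via fail)
[12] read 'e'  n1⇒n1 (via fail)
[13] read 'b'  n1⇒n24
[14] read 'c'  n24⇒n25
[15] read 'a'  n25⇒n26  emit P5@[12:15]
[16] read 'e'  n26⇒n1 (via fail)
[17] read 'b'  n1⇒n24
[18] read 'c'  n24⇒n25
[19] read 'a'  n25⇒n26  emit P5@[16:19]
[20] read 'e'  n26⇒n1 (via fail)
[21] read 'b'  n1⇒n24
[22] read 'c'  n24⇒n25
[23] read 'a'  n25⇒n26  emit P5@[20:23]
[24] read 'b'  n26⇒n20 (via fail)
[25] read 'd'  n20⇒n8 (via fail)
[26] read 'e'  n8⇒n1 (via fail)
[27] read 'c'  n1⇒n2  emit P0@[26:27]
[28] read 'c'  n2⇒n3 (via fail)
[29] read 'e'  n3⇒n4
[30] read 'b'  n4⇒n5
[31] read 'c'  n5⇒n6
[32] read 'a'  n6⇒n7  emit P1@[28:32],P5@[29:32]
[33] read 'e'  n7⇒n1 (via fail)
[34] read 'e'  n1⇒n1 (via fail)
[35] read 'd'  n1⇒n8 (via fail)
[36] read 'e'  n8⇒n1 (via fail)
[37] read 'b'  n1⇒n24
[38] read 'c'  n24⇒n25
[39] read 'a'  n25⇒n26  emit P5@[36:39]
[40] read 'e'  n26⇒n1 (via fail)
[41] read 'a'  n1⇒n14 (via fail)
[42] read 'd'  n14⇒n15
[43] read 'b'  n15⇒n9 (via fail)
[44] read 'd'  n9⇒n10
[45] read 'd'  n10⇒n11
[46] read 'c'  n11⇒n12
[47] read 'e'  n12⇒n13  emit P2@[42:47]
[48] read 'c'  n13⇒n2 (via fail)  emit P0@[47:48]
[49] read 'c'  n2⇒n3 (via fail)
[50] read 'e'  n3⇒n4
[51] read 'b'  n4⇒n5
[52] read 'c'  n5⇒n6
[53] read 'a'  n6⇒n7  emit P1@[49:53],P5@[50:53]

All matches (sorted): [[5,2],[6,0],[10,4],[15,5],[19,5],[23,5],[27,0],[32,1],[32,5],[39,5],[47,2],[48,0],[53,1],[53,5]]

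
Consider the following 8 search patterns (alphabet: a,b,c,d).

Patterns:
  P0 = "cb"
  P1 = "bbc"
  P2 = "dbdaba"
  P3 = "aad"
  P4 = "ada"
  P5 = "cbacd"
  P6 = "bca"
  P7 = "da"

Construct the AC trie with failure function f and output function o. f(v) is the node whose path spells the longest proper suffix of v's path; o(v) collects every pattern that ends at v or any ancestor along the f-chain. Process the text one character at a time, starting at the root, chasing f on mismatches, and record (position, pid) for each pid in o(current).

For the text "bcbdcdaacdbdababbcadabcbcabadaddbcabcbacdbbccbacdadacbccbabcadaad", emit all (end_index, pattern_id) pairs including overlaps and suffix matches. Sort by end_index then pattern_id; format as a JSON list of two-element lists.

Construct AC machine:
Trie (insert patterns):
  n0 'ε': a→12 b→3 c→1 d→6
  n1 'c': b→2
  n2 'cb': a→17  ←P0
  n3 'b': b→4 c→20
  n4 'bb': c→5
  n5 'bbc': ·  ←P1
  n6 'd': a→22 b→7
  n7 'db': d→8
  n8 'dbd': a→9
  n9 'dbda': b→10
  n10 'dbdab': a→11
  n11 'dbdaba': ·  ←P2
  n12 'a': a→13 d→15
  n13 'aa': d→14
  n14 'aad': ·  ←P3
  n15 'ad': a→16
  n16 'ada': ·  ←P4
  n17 'cba': c→18
  n18 'cbac': d→19
  n19 'cbacd': ·  ←P5
  n20 'bc': a→21
  n21 'bca': ·  ←P6
  n22 'da': ·  ←P7

Failure links (BFS by depth):
  n1('c'): parent n0 fail=0; on 'c' 0 → fail=0;  out ∅∪∅=∅
  n3('b'): parent n0 fail=0; on 'b' 0 → fail=0;  out ∅∪∅=∅
  n6('d'): parent n0 fail=0; on 'd' 0 → fail=0;  out ∅∪∅=∅
  n12('a'): parent n0 fail=0; on 'a' 0 → fail=0;  out ∅∪∅=∅
  n2('cb'): parent n1 fail=0; on 'b' 0 → fail=3;  out {0}∪∅={0}
  n4('bb'): parent n3 fail=0; on 'b' 0 → fail=3;  out ∅∪∅=∅
  n7('db'): parent n6 fail=0; on 'b' 0 → fail=3;  out ∅∪∅=∅
  n13('aa'): parent n12 fail=0; on 'a' 0 → fail=12;  out ∅∪∅=∅
  n15('ad'): parent n12 fail=0; on 'd' 0 → fail=6;  out ∅∪∅=∅
  n20('bc'): parent n3 fail=0; on 'c' 0 → fail=1;  out ∅∪∅=∅
  n22('da'): parent n6 fail=0; on 'a' 0 → fail=12;  out {7}∪∅={7}
  n5('bbc'): parent n4 fail=3; on 'c' 3 → fail=20;  out {1}∪∅={1}
  n8('dbd'): parent n7 fail=3; on 'd' 3→0 → fail=6;  out ∅∪∅=∅
  n14('aad'): parent n13 fail=12; on 'd' 12 → fail=15;  out {3}∪∅={3}
  n16('ada'): parent n15 fail=6; on 'a' 6 → fail=22;  out {4}∪{7}={4,7}
  n17('cba'): parent n2 fail=3; on 'a' 3→0 → fail=12;  out ∅∪∅=∅
  n21('bca'): parent n20 fail=1; on 'a' 1→0 → fail=12;  out {6}∪∅={6}
  n9('dbda'): parent n8 fail=6; on 'a' 6 → fail=22;  out ∅∪{7}={7}
  n18('cbac'): parent n17 fail=12; on 'c' 12→0 → fail=1;  out ∅∪∅=∅
  n10('dbdab'): parent n9 fail=22; on 'b' 22→12→0 → fail=3;  out ∅∪∅=∅
  n19('cbacd'): parent n18 fail=1; on 'd' 1→0 → fail=6;  out {5}∪∅={5}
  n11('dbdaba'): parent n10 fail=3; on 'a' 3→0 → fail=12;  out {2}∪∅={2}

Scan:
i=0 'b': node 0→3
i=1 'c': node 3→20
i=2 'b': node 20→2 ·f  → match P0@[1:2]
i=3 'd': node 2→6 ·f
i=4 'c': node 6→1 ·f
i=5 'd': node 1→6 ·f
i=6 'a': node 6→22  → match P7@[5:6]
i=7 'a': node 22→13 ·f
i=8 'c': node 13→1 ·f
i=9 'd': node 1→6 ·f
i=10 'b': node 6→7
i=11 'd': node 7→8
i=12 'a': node 8→9  → match P7@[11:12]
i=13 'b': node 9→10
i=14 'a': node 10→11  → match P2@[9:14]
i=15 'b': node 11→3 ·f
i=16 'b': node 3→4
i=17 'c': node 4→5  → match P1@[15:17]
i=18 'a': node 5→21 ·f  → match P6@[16:18]
i=19 'd': node 21→15 ·f
i=20 'a': node 15→16  → match P4@[18:20],P7@[19:20]
i=21 'b': node 16→3 ·f
i=22 'c': node 3→20
i=23 'b': node 20→2 ·f  → match P0@[22:23]
i=24 'c': node 2→20 ·f
i=25 'a': node 20→21  → match P6@[23:25]
i=26 'b': node 21→3 ·f
i=27 'a': node 3→12 ·f
i=28 'd': node 12→15
i=29 'a': node 15→16  → match P4@[27:29],P7@[28:29]
i=30 'd': node 16→15 ·f
i=31 'd': node 15→6 ·f
i=32 'b': node 6→7
i=33 'c': node 7→20 ·f
i=34 'a': node 20→21  → match P6@[32:34]
i=35 'b': node 21→3 ·f
i=36 'c': node 3→20
i=37 'b': node 20→2 ·f  → match P0@[36:37]
i=38 'a': node 2→17
i=39 'c': node 17→18
i=40 'd': node 18→19  → match P5@[36:40]
i=41 'b': node 19→7 ·f
i=42 'b': node 7→4 ·f
i=43 'c': node 4→5  → match P1@[41:43]
i=44 'c': node 5→1 ·f
i=45 'b': node 1→2  → match P0@[44:45]
i=46 'a': node 2→17
i=47 'c': node 17→18
i=48 'd': node 18→19  → match P5@[44:48]
i=49 'a': node 19→22 ·f  → match P7@[48:49]
i=50 'd': node 22→15 ·f
i=51 'a': node 15→16  → match P4@[49:51],P7@[50:51]
i=52 'c': node 16→1 ·f
i=53 'b': node 1→2  → match P0@[52:53]
i=54 'c': node 2→20 ·f
i=55 'c': node 20→1 ·f
i=56 'b': node 1→2  → match P0@[55:56]
i=57 'a': node 2→17
i=58 'b': node 17→3 ·f
i=59 'c': node 3→20
i=60 'a': node 20→21  → match P6@[58:60]
i=61 'd': node 21→15 ·f
i=62 'a': node 15→16  → match P4@[60:62],P7@[61:62]
i=63 'a': node 16→13 ·f
i=64 'd': node 13→14  → match P3@[62:64]

All matches (sorted): [[2,0],[6,7],[12,7],[14,2],[17,1],[18,6],[20,4],[20,7],[23,0],[25,6],[29,4],[29,7],[34,6],[37,0],[40,5],[43,1],[45,0],[48,5],[49,7],[51,4],[51,7],[53,0],[56,0],[60,6],[62,4],[62,7],[64,3]]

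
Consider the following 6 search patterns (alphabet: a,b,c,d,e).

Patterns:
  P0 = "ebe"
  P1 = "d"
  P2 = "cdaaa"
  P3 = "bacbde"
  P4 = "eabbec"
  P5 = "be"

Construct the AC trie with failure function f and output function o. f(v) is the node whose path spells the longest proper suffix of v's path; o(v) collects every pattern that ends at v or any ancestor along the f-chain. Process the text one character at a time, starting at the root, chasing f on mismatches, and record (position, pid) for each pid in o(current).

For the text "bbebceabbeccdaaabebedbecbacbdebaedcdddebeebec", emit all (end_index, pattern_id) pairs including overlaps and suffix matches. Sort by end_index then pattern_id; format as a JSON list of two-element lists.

Build:
Trie nodes:
  0='ε' goto b→10 c→5 d→4 e→1
  1='e' goto a→16 b→2
  2='eb' goto e→3
  3='ebe' goto ·  ←P0
  4='d' goto ·  ←P1
  5='c' goto d→6
  6='cd' goto a→7
  7='cda' goto a→8
  8='cdaa' goto a→9
  9='cdaaa' goto ·  ←P2
  10='b' goto a→11 e→21
  11='ba' goto c→12
  12='bac' goto b→13
  13='bacb' goto d→14
  14='bacbd' goto e→15
  15='bacbde' goto ·  ←P3
  16='ea' goto b→17
  17='eab' goto b→18
  18='eabb' goto e→19
  19='eabbe' goto c→20
  20='eabbec' goto ·  ←P4
  21='be' goto ·  ←P5

Failure links (BFS by depth):
  n1('e'): parent n0 fail=0; on 'e' 0 → fail=0;  out ∅∪∅=∅
  n4('d'): parent n0 fail=0; on 'd' 0 → fail=0;  out {1}∪∅={1}
  n5('c'): parent n0 fail=0; on 'c' 0 → fail=0;  out ∅∪∅=∅
  n10('b'): parent n0 fail=0; on 'b' 0 → fail=0;  out ∅∪∅=∅
  n2('eb'): parent n1 fail=0; on 'b' 0 → fail=10;  out ∅∪∅=∅
  n6('cd'): parent n5 fail=0; on 'd' 0 → fail=4;  out ∅∪{1}={1}
  n11('ba'): parent n10 fail=0; on 'a' 0 → fail=0;  out ∅∪∅=∅
  n16('ea'): parent n1 fail=0; on 'a' 0 → fail=0;  out ∅∪∅=∅
  n21('be'): parent n10 fail=0; on 'e' 0 → fail=1;  out {5}∪∅={5}
  n3('ebe'): parent n2 fail=10; on 'e' 10 → fail=21;  out {0}∪{5}={0,5}
  n7('cda'): parent n6 fail=4; on 'a' 4→0 → fail=0;  out ∅∪∅=∅
  n12('bac'): parent n11 fail=0; on 'c' 0 → fail=5;  out ∅∪∅=∅
  n17('eab'): parent n16 fail=0; on 'b' 0 → fail=10;  out ∅∪∅=∅
  n8('cdaa'): parent n7 fail=0; on 'a' 0 → fail=0;  out ∅∪∅=∅
  n13('bacb'): parent n12 fail=5; on 'b' 5→0 → fail=10;  out ∅∪∅=∅
  n18('eabb'): parent n17 fail=10; on 'b' 10→0 → fail=10;  out ∅∪∅=∅
  n9('cdaaa'): parent n8 fail=0; on 'a' 0 → fail=0;  out {2}∪∅={2}
  n14('bacbd'): parent n13 fail=10; on 'd' 10→0 → fail=4;  out ∅∪{1}={1}
  n19('eabbe'): parent n18 fail=10; on 'e' 10 → fail=21;  out ∅∪{5}={5}
  n15('bacbde'): parent n14 fail=4; on 'e' 4→0 → fail=1;  out {3}∪∅={3}
  n20('eabbec'): parent n19 fail=21; on 'c' 21→1→0 → fail=5;  out {4}∪∅={4}

Run:
i=0 'b': node 0→10
i=1 'b': node 10→10 (fail-walked)
i=2 'e': node 10→21  emit P5@[1:2]
i=3 'b': node 21→2 (fail-walked)
i=4 'c': node 2→5 (fail-walked)
i=5 'e': node 5→1 (fail-walked)
i=6 'a': node 1→16
i=7 'b': node 16→17
i=8 'b': node 17→18
i=9 'e': node 18→19  emit P5@[8:9]
i=10 'c': node 19→20  emit P4@[5:10]
i=11 'c': node 20→5 (fail-walked)
i=12 'd': node 5→6  emit P1@[12:12]
i=13 'a': node 6→7
i=14 'a': node 7→8
i=15 'a': node 8→9  emit P2@[11:15]
i=16 'b': node 9→10 (fail-walked)
i=17 'e': node 10→21  emit P5@[16:17]
i=18 'b': node 21→2 (fail-walked)
i=19 'e': node 2→3  emit P0@[17:19],P5@[18:19]
i=20 'd': node 3→4 (fail-walked)  emit P1@[20:20]
i=21 'b': node 4→10 (fail-walked)
i=22 'e': node 10→21  emit P5@[21:22]
i=23 'c': node 21→5 (fail-walked)
i=24 'b': node 5→10 (fail-walked)
i=25 'a': node 10→11
i=26 'c': node 11→12
i=27 'b': node 12→13
i=28 'd': node 13→14  emit P1@[28:28]
i=29 'e': node 14→15  emit P3@[24:29]
i=30 'b': node 15→2 (fail-walked)
i=31 'a': node 2→11 (fail-walked)
i=32 'e': node 11→1 (fail-walked)
i=33 'd': node 1→4 (fail-walked)  emit P1@[33:33]
i=34 'c': node 4→5 (fail-walked)
i=35 'd': node 5→6  emit P1@[35:35]
i=36 'd': node 6→4 (fail-walked)  emit P1@[36:36]
i=37 'd': node 4→4 (fail-walked)  emit P1@[37:37]
i=38 'e': node 4→1 (fail-walked)
i=39 'b': node 1→2
i=40 'e': node 2→3  emit P0@[38:40],P5@[39:40]
i=41 'e': node 3→1 (fail-walked)
i=42 'b': node 1→2
i=43 'e': node 2→3  emit P0@[41:43],P5@[42:43]
i=44 'c': node 3→5 (fail-walked)

Matches: [[2,5],[9,5],[10,4],[12,1],[15,2],[17,5],[19,0],[19,5],[20,1],[22,5],[28,1],[29,3],[33,1],[35,1],[36,1],[37,1],[40,0],[40,5],[43,0],[43,5]]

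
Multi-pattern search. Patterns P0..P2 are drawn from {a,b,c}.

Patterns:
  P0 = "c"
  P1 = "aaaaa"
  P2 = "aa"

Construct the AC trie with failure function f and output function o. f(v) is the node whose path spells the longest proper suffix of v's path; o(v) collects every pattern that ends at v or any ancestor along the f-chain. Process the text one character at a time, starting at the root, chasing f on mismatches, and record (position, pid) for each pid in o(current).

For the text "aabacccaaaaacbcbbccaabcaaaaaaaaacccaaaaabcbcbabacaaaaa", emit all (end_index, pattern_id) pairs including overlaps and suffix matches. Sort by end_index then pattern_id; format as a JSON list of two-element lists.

Build automaton:
Trie (insert patterns):
  n0 'ε': a→2 c→1
  n1 'c': ·  [P0 ends]
  n2 'a': a→3
  n3 'aa': a→4  [P2 ends]
  n4 'aaa': a→5
  n5 'aaaa': a→6
  n6 'aaaaa': ·  [P1 ends]

BFS fail/out derivation:
  fail(1) 'c': from fail(0)=0 chase 'c': 0 ⇒ 0;  out={0}∪out(0)={0}
  fail(2) 'a': from fail(0)=0 chase 'a': 0 ⇒ 0;  out=∅∪out(0)=∅
  fail(3) 'aa': from fail(2)=0 chase 'a': 0 ⇒ 2;  out={2}∪out(2)={2}
  fail(4) 'aaa': from fail(3)=2 chase 'a': 2 ⇒ 3;  out=∅∪out(3)={2}
  fail(5) 'aaaa': from fail(4)=3 chase 'a': 3 ⇒ 4;  out=∅∪out(4)={2}
  fail(6) 'aaaaa': from fail(5)=4 chase 'a': 4 ⇒ 5;  out={1}∪out(5)={1,2}

Run:
i=0 'a': node 0→2
i=1 'a': node 2→3  ** P2@[0:1]
i=2 'b': node 3→0 (via fail)
i=3 'a': node 0→2
i=4 'c': node 2→1 (via fail)  ** P0@[4:4]
i=5 'c': node 1→1 (via fail)  ** P0@[5:5]
i=6 'c': node 1→1 (via fail)  ** P0@[6:6]
i=7 'a': node 1→2 (via fail)
i=8 'a': node 2→3  ** P2@[7:8]
i=9 'a': node 3→4  ** P2@[8:9]
i=10 'a': node 4→5  ** P2@[9:10]
i=11 'a': node 5→6  ** P1@[7:11],P2@[10:11]
i=12 'c': node 6→1 (via fail)  ** P0@[12:12]
i=13 'b': node 1→0 (via fail)
i=14 'c': node 0→1  ** P0@[14:14]
i=15 'b': node 1→0 (via fail)
i=16 'b': node 0→0
i=17 'c': node 0→1  ** P0@[17:17]
i=18 'c': node 1→1 (via fail)  ** P0@[18:18]
i=19 'a': node 1→2 (via fail)
i=20 'a': node 2→3  ** P2@[19:20]
i=21 'b': node 3→0 (via fail)
i=22 'c': node 0→1  ** P0@[22:22]
i=23 'a': node 1→2 (via fail)
i=24 'a': node 2→3  ** P2@[23:24]
i=25 'a': node 3→4  ** P2@[24:25]
i=26 'a': node 4→5  ** P2@[25:26]
i=27 'a': node 5→6  ** P1@[23:27],P2@[26:27]
i=28 'a': node 6→6 (via fail)  ** P1@[24:28],P2@[27:28]
i=29 'a': node 6→6 (via fail)  ** P1@[25:29],P2@[28:29]
i=30 'a': node 6→6 (via fail)  ** P1@[26:30],P2@[29:30]
i=31 'a': node 6→6 (via fail)  ** P1@[27:31],P2@[30:31]
i=32 'c': node 6→1 (via fail)  ** P0@[32:32]
i=33 'c': node 1→1 (via fail)  ** P0@[33:33]
i=34 'c': node 1→1 (via fail)  ** P0@[34:34]
i=35 'a': node 1→2 (via fail)
i=36 'a': node 2→3  ** P2@[35:36]
i=37 'a': node 3→4  ** P2@[36:37]
i=38 'a': node 4→5  ** P2@[37:38]
i=39 'a': node 5→6  ** P1@[35:39],P2@[38:39]
i=40 'b': node 6→0 (via fail)
i=41 'c': node 0→1  ** P0@[41:41]
i=42 'b': node 1→0 (via fail)
i=43 'c': node 0→1  ** P0@[43:43]
i=44 'b': node 1→0 (via fail)
i=45 'a': node 0→2
i=46 'b': node 2→0 (via fail)
i=47 'a': node 0→2
i=48 'c': node 2→1 (via fail)  ** P0@[48:48]
i=49 'a': node 1→2 (via fail)
i=50 'a': node 2→3  ** P2@[49:50]
i=51 'a': node 3→4  ** P2@[50:51]
i=52 'a': node 4→5  ** P2@[51:52]
i=53 'a': node 5→6  ** P1@[49:53],P2@[52:53]

Result: [[1,2],[4,0],[5,0],[6,0],[8,2],[9,2],[10,2],[11,1],[11,2],[12,0],[14,0],[17,0],[18,0],[20,2],[22,0],[24,2],[25,2],[26,2],[27,1],[27,2],[28,1],[28,2],[29,1],[29,2],[30,1],[30,2],[31,1],[31,2],[32,0],[33,0],[34,0],[36,2],[37,2],[38,2],[39,1],[39,2],[41,0],[43,0],[48,0],[50,2],[51,2],[52,2],[53,1],[53,2]]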